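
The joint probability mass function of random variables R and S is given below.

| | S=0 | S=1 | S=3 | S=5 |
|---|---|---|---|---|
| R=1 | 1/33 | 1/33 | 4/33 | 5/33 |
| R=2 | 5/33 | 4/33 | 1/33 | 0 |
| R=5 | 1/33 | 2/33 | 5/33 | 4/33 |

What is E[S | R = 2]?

P(R = 2) = 10/33.
Σ S·P over the event = 0·(5/33) + 1·(4/33) + 3·(1/33) = 7/33.
E[S | R = 2] = (7/33) / (10/33) = 7/10.

7/10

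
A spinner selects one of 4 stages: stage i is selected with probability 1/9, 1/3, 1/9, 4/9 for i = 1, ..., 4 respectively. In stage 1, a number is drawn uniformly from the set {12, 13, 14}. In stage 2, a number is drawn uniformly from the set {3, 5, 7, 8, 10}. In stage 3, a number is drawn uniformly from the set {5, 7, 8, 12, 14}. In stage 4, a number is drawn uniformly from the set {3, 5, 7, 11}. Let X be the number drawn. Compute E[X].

68/9

E[X | stage 1] = (12+13+14)/3 = 13.
E[X | stage 2] = (3+5+7+8+10)/5 = 33/5.
E[X | stage 3] = (5+7+8+12+14)/5 = 46/5.
E[X | stage 4] = (3+5+7+11)/4 = 13/2.
By the law of total expectation,
E[X] = (1/9)·(13) + (1/3)·(33/5) + (1/9)·(46/5) + (4/9)·(13/2) = 68/9.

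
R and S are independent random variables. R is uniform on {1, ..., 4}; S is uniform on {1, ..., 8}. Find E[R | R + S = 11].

7/2

Outcomes with R + S = 11: (3,8), (4,7), each with probability 1/32.
E[R | R + S = 11] = (3 + 4) / 2 = 7/2.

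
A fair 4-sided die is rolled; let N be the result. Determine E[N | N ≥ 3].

7/2

Given N ≥ 3, N is equally likely to be any of {3, 4}.
E[N | N ≥ 3] = (3 + 4) / 2 = 7/2.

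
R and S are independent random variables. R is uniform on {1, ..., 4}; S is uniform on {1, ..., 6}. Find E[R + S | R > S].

5

Outcomes with R > S: (2,1), (3,1), (3,2), (4,1), (4,2), (4,3), each with probability 1/24.
E[R + S | R > S] = (3 + 4 + 5 + 5 + 6 + 7) / 6 = 5.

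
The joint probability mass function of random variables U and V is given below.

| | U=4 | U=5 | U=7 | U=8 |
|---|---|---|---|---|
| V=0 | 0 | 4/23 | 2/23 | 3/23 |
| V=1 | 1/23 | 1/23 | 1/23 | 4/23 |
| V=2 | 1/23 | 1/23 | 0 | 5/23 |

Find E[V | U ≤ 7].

7/11

P(U ≤ 7) = 11/23.
Σ V·P over the event = 1·(1/23) + 2·(1/23) + 0·(4/23) + 1·(1/23) + 2·(1/23) + 0·(2/23) + 1·(1/23) = 7/23.
E[V | U ≤ 7] = (7/23) / (11/23) = 7/11.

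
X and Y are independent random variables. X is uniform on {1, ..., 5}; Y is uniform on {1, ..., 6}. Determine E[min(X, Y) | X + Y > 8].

25/6

Outcomes with X + Y > 8: (3,6), (4,5), (4,6), (5,4), (5,5), (5,6), each with probability 1/30.
E[min(X, Y) | X + Y > 8] = (3 + 4 + 4 + 4 + 5 + 5) / 6 = 25/6.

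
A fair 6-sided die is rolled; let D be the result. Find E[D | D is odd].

3

Given D is odd, D is equally likely to be any of {1, 3, 5}.
E[D | D is odd] = (1 + 3 + 5) / 3 = 3.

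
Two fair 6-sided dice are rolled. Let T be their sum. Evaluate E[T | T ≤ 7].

16/3

P(T ≤ 7) = 7/12.
Σ over the event: 2·1/36 + 3·1/18 + 4·1/12 + 5·1/9 + 6·5/36 + 7·1/6 = 28/9.
E[T | T ≤ 7] = (28/9) / (7/12) = 16/3.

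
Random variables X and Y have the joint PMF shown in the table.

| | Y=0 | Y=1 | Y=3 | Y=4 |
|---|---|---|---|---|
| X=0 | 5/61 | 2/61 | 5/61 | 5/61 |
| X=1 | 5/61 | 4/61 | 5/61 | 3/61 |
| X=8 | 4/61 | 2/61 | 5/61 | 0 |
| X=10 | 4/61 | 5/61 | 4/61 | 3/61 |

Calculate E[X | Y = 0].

77/18

P(Y = 0) = 18/61.
Σ X·P over the event = 0·(5/61) + 1·(5/61) + 8·(4/61) + 10·(4/61) = 77/61.
E[X | Y = 0] = (77/61) / (18/61) = 77/18.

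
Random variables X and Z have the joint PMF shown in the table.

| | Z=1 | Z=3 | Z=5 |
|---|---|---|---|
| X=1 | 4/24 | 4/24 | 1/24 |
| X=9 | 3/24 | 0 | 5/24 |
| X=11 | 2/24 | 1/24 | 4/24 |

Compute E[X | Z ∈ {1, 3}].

34/7

P(Z ∈ {1, 3}) = 7/12.
Σ X·P over the event = 1·(4/24) + 1·(4/24) + 9·(3/24) + 11·(2/24) + 11·(1/24) = 17/6.
E[X | Z ∈ {1, 3}] = (17/6) / (7/12) = 34/7.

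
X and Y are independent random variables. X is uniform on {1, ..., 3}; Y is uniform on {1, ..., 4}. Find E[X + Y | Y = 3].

5

Outcomes with Y = 3: (1,3), (2,3), (3,3), each with probability 1/12.
E[X + Y | Y = 3] = (4 + 5 + 6) / 3 = 5.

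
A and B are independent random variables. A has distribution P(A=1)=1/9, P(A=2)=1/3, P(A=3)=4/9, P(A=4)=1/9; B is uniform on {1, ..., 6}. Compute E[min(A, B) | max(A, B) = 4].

29/12

P(max(A, B) = 4) = 2/9.
Summing min(A,B)·P(x,y) over outcomes with max(A, B) = 4 gives 29/54.
E[min(A, B) | max(A, B) = 4] = (29/54) / (2/9) = 29/12.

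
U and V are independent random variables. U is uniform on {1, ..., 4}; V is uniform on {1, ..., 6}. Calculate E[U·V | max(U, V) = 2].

P(max(U, V) = 2) = 1/8.
Summing UV·P(x,y) over outcomes with max(U, V) = 2 gives 1/3.
E[U·V | max(U, V) = 2] = (1/3) / (1/8) = 8/3.

8/3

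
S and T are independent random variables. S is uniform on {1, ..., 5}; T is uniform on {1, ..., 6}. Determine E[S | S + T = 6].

3

Outcomes with S + T = 6: (1,5), (2,4), (3,3), (4,2), (5,1), each with probability 1/30.
E[S | S + T = 6] = (1 + 2 + 3 + 4 + 5) / 5 = 3.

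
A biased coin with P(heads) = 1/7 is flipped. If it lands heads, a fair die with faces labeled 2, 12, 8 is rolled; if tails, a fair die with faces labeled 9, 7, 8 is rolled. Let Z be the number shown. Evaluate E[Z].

E[Z | heads] = (2+12+8)/3 = 22/3.
E[Z | tails] = (9+7+8)/3 = 8.
By the law of total expectation,
E[Z] = (1/7)·(22/3) + (6/7)·(8) = 166/21.

166/21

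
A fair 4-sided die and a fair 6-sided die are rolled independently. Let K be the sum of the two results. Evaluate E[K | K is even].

6

P(K is even) = 1/2.
Σ over the event: 2·1/24 + 4·1/8 + 6·1/6 + 8·1/8 + 10·1/24 = 3.
E[K | K is even] = (3) / (1/2) = 6.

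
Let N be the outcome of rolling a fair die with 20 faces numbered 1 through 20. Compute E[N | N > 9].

Given N > 9, N is equally likely to be any of {10, 11, 12, 13, 14, 15, 16, 17, 18, 19, 20}.
E[N | N > 9] = (10 + 11 + 12 + 13 + 14 + 15 + 16 + 17 + 18 + 19 + 20) / 11 = 15.

15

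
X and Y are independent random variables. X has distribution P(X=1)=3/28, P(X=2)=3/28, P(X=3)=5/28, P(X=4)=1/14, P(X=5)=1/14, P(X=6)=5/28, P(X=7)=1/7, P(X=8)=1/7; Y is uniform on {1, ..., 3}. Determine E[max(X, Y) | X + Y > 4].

363/64

P(X + Y > 4) = 16/21.
Summing max(X,Y)·P(x,y) over outcomes with X + Y > 4 gives 121/28.
E[max(X, Y) | X + Y > 4] = (121/28) / (16/21) = 363/64.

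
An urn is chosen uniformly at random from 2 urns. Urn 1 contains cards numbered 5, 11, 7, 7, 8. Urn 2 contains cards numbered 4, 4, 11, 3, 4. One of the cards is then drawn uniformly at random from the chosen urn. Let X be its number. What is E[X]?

E[X | urn 1] = (5+11+7+7+8)/5 = 38/5.
E[X | urn 2] = (4+4+11+3+4)/5 = 26/5.
E[X] = (1/2)·(38/5) + (1/2)·(26/5) = 32/5.

32/5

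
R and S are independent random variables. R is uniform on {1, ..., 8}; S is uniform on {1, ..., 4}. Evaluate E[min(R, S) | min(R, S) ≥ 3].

P(min(R, S) ≥ 3) = 3/8.
Summing min(R,S)·P(x,y) over outcomes with min(R, S) ≥ 3 gives 41/32.
E[min(R, S) | min(R, S) ≥ 3] = (41/32) / (3/8) = 41/12.

41/12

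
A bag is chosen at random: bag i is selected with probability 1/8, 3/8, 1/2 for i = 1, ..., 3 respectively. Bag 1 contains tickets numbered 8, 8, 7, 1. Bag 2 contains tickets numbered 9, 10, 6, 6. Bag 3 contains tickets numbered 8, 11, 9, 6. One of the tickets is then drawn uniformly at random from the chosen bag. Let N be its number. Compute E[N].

E[N | bag 1] = (8+8+7+1)/4 = 6.
E[N | bag 2] = (9+10+6+6)/4 = 31/4.
E[N | bag 3] = (8+11+9+6)/4 = 17/2.
E[N] = (1/8)·(6) + (3/8)·(31/4) + (1/2)·(17/2) = 253/32.

253/32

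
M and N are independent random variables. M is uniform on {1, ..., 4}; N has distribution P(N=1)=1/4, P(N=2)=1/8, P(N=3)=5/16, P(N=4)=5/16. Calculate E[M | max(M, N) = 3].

P(max(M, N) = 3) = 21/64.
Summing M·P(x,y) over outcomes with max(M, N) = 3 gives 3/4.
E[M | max(M, N) = 3] = (3/4) / (21/64) = 16/7.

16/7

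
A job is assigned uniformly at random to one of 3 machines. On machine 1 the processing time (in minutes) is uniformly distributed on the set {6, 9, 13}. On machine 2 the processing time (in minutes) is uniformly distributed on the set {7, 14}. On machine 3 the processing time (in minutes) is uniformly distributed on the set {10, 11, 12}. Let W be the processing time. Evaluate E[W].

185/18

E[W | machine 1] = (6+9+13)/3 = 28/3.
E[W | machine 2] = (7+14)/2 = 21/2.
E[W | machine 3] = (10+11+12)/3 = 11.
By the law of total expectation,
E[W] = (1/3)·(28/3) + (1/3)·(21/2) + (1/3)·(11) = 185/18.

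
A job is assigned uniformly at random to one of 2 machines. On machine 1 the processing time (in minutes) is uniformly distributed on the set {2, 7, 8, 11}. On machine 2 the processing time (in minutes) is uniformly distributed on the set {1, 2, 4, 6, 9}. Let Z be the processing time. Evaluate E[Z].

57/10

E[Z | machine 1] = (2+7+8+11)/4 = 7.
E[Z | machine 2] = (1+2+4+6+9)/5 = 22/5.
By the law of total expectation,
E[Z] = (1/2)·(7) + (1/2)·(22/5) = 57/10.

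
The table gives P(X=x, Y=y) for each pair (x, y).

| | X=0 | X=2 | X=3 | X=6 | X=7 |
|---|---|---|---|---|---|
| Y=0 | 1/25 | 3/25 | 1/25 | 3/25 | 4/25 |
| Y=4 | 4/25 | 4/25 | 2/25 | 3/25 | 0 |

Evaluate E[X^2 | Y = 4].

P(Y = 4) = 13/25.
Σ X^2·P over the event = 0·(4/25) + 4·(4/25) + 9·(2/25) + 36·(3/25) = 142/25.
E[X^2 | Y = 4] = (142/25) / (13/25) = 142/13.

142/13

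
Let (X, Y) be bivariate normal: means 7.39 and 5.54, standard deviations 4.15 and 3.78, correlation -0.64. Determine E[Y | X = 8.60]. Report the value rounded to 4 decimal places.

For a bivariate normal, E[Y | X=x] = μ_Y + ρ·(σ_Y/σ_X)·(x − μ_X).
E[Y | X=8.60] = 5.54 + (-0.64)·(3.78/4.15)·(8.60 − (7.39)) = 5.54 + (-0.58294)·(1.21) = 4.8346.

4.8346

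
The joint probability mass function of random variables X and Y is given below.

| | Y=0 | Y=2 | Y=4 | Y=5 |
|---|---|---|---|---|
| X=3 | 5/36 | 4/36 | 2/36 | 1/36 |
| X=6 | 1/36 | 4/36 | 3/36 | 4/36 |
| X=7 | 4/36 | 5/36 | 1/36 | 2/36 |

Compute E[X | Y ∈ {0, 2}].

P(Y ∈ {0, 2}) = 23/36.
Σ X·P over the event = 3·(5/36) + 3·(4/36) + 6·(1/36) + 6·(4/36) + 7·(4/36) + 7·(5/36) = 10/3.
E[X | Y ∈ {0, 2}] = (10/3) / (23/36) = 120/23.

120/23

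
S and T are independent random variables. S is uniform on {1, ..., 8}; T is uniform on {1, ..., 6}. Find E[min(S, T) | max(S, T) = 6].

P(max(S, T) = 6) = 11/48.
Summing min(S,T)·P(x,y) over outcomes with max(S, T) = 6 gives 3/4.
E[min(S, T) | max(S, T) = 6] = (3/4) / (11/48) = 36/11.

36/11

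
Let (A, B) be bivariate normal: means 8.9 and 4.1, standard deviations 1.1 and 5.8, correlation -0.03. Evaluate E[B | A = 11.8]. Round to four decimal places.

3.6413

The regression of B on A has slope ρ·σ_B/σ_A and passes through (μ_A, μ_B).
E[B | A=11.8] = 4.1 + (-0.03)·(5.8/1.1)·(11.8 − (8.9)) = 4.1 + (-0.15818)·(2.9) = 3.6413.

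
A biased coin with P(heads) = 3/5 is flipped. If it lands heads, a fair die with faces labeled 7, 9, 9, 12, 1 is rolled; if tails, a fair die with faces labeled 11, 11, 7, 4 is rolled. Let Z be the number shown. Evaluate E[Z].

E[Z | heads] = (7+9+9+12+1)/5 = 38/5.
E[Z | tails] = (11+11+7+4)/4 = 33/4.
By the law of total expectation,
E[Z] = (3/5)·(38/5) + (2/5)·(33/4) = 393/50.

393/50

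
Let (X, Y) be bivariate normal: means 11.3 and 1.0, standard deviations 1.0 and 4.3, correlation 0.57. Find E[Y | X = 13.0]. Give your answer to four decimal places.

For a bivariate normal, E[Y | X=x] = μ_Y + ρ·(σ_Y/σ_X)·(x − μ_X).
E[Y | X=13.0] = 1.0 + (0.57)·(4.3/1.0)·(13.0 − (11.3)) = 1.0 + (2.451)·(1.7) = 5.1667.

5.1667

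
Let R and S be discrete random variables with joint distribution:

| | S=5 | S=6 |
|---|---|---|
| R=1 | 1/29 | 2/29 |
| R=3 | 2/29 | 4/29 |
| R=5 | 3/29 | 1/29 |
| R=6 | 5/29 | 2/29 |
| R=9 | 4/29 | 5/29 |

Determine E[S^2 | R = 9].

P(R = 9) = 9/29.
Σ S^2·P over the event = 25·(4/29) + 36·(5/29) = 280/29.
E[S^2 | R = 9] = (280/29) / (9/29) = 280/9.

280/9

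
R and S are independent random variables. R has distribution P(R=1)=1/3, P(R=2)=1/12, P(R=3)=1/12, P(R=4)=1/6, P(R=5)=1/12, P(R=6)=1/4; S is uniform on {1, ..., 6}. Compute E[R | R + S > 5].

P(R + S > 5) = 49/72.
Summing R·P(x,y) over outcomes with R + S > 5 gives 17/6.
E[R | R + S > 5] = (17/6) / (49/72) = 204/49.

204/49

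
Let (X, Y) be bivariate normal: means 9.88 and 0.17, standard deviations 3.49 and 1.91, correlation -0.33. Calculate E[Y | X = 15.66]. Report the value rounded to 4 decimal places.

For a bivariate normal, E[Y | X=x] = μ_Y + ρ·(σ_Y/σ_X)·(x − μ_X).
E[Y | X=15.66] = 0.17 + (-0.33)·(1.91/3.49)·(15.66 − (9.88)) = 0.17 + (-0.1806)·(5.78) = -0.8739.

-0.8739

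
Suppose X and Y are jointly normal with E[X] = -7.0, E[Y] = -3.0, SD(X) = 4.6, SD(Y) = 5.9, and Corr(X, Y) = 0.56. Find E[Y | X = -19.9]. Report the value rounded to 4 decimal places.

-12.2656

The regression of Y on X has slope ρ·σ_Y/σ_X and passes through (μ_X, μ_Y).
E[Y | X=-19.9] = -3.0 + (0.56)·(5.9/4.6)·(-19.9 − (-7.0)) = -3.0 + (0.71826)·(-12.9) = -12.2656.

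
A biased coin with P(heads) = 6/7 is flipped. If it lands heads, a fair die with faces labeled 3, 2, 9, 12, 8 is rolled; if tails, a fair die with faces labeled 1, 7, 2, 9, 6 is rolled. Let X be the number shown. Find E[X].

229/35

E[X | heads] = (3+2+9+12+8)/5 = 34/5.
E[X | tails] = (1+7+2+9+6)/5 = 5.
By the law of total expectation,
E[X] = (6/7)·(34/5) + (1/7)·(5) = 229/35.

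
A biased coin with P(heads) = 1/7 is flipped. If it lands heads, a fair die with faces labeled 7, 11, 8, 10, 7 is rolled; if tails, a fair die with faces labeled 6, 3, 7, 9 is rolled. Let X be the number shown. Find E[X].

E[X | heads] = (7+11+8+10+7)/5 = 43/5.
E[X | tails] = (6+3+7+9)/4 = 25/4.
E[X] = (1/7)·(43/5) + (6/7)·(25/4) = 461/70.

461/70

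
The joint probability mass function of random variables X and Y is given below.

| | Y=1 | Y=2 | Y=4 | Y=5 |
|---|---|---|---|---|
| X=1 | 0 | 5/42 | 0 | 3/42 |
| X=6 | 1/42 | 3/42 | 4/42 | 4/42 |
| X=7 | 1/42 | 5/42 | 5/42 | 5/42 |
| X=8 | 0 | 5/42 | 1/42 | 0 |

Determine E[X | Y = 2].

49/9

P(Y = 2) = 3/7.
Summing X·P(X=x,Y=y) over the conditioning event gives 7/3.
E[X | Y = 2] = (7/3) / (3/7) = 49/9.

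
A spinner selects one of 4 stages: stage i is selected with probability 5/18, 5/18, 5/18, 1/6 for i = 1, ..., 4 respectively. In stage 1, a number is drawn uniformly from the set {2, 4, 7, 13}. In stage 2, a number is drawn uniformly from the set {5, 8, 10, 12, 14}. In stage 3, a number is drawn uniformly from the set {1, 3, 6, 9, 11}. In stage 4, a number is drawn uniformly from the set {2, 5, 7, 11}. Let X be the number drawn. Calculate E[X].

521/72

E[X | stage 1] = (2+4+7+13)/4 = 13/2.
E[X | stage 2] = (5+8+10+12+14)/5 = 49/5.
E[X | stage 3] = (1+3+6+9+11)/5 = 6.
E[X | stage 4] = (2+5+7+11)/4 = 25/4.
E[X] = (5/18)·(13/2) + (5/18)·(49/5) + (5/18)·(6) + (1/6)·(25/4) = 521/72.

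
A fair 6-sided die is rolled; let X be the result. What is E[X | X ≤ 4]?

Given X ≤ 4, X is equally likely to be any of {1, 2, 3, 4}.
E[X | X ≤ 4] = (1 + 2 + 3 + 4) / 4 = 5/2.

5/2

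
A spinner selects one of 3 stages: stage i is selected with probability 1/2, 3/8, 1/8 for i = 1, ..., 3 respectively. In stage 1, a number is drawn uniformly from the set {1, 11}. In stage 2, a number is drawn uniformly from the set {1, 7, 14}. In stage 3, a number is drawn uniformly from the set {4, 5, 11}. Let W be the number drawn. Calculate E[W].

E[W | stage 1] = (1+11)/2 = 6.
E[W | stage 2] = (1+7+14)/3 = 22/3.
E[W | stage 3] = (4+5+11)/3 = 20/3.
By the law of total expectation,
E[W] = (1/2)·(6) + (3/8)·(22/3) + (1/8)·(20/3) = 79/12.

79/12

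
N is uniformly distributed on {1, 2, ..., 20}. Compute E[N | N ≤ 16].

P(N ≤ 16) = 4/5.
E[N | N ≤ 16] = (34/5) / (4/5) = 17/2.

17/2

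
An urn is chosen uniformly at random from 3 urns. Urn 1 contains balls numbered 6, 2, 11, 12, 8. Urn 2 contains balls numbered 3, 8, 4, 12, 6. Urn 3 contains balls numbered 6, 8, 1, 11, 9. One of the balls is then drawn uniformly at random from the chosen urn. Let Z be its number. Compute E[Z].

E[Z | urn 1] = (6+2+11+12+8)/5 = 39/5.
E[Z | urn 2] = (3+8+4+12+6)/5 = 33/5.
E[Z | urn 3] = (6+8+1+11+9)/5 = 7.
By the law of total expectation,
E[Z] = (1/3)·(39/5) + (1/3)·(33/5) + (1/3)·(7) = 107/15.

107/15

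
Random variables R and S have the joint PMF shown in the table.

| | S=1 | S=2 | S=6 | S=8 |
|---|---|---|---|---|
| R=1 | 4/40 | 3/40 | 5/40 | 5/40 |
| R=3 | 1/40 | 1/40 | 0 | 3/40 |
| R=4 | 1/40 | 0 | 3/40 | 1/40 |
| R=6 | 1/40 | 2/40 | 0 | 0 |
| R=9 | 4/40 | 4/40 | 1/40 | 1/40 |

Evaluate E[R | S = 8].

P(S = 8) = 1/4.
Σ R·P over the event = 1·(5/40) + 3·(3/40) + 4·(1/40) + 9·(1/40) = 27/40.
E[R | S = 8] = (27/40) / (1/4) = 27/10.

27/10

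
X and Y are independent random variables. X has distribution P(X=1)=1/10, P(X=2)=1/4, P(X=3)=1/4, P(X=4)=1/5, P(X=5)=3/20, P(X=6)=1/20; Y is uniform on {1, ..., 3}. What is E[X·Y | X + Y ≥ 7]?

P(X + Y ≥ 7) = 13/60.
Summing XY·P(x,y) over outcomes with X + Y ≥ 7 gives 53/20.
E[X·Y | X + Y ≥ 7] = (53/20) / (13/60) = 159/13.

159/13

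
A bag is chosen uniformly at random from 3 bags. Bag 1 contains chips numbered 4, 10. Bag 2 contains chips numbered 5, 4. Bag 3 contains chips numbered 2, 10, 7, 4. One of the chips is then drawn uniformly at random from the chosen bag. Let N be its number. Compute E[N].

E[N | bag 1] = (4+10)/2 = 7.
E[N | bag 2] = (5+4)/2 = 9/2.
E[N | bag 3] = (2+10+7+4)/4 = 23/4.
E[N] = (1/3)·(7) + (1/3)·(9/2) + (1/3)·(23/4) = 23/4.

23/4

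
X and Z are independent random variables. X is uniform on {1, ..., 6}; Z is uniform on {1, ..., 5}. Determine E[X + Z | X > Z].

P(X > Z) = 1/2.
Summing (X+Z)·P(x,y) over outcomes with X > Z gives 7/2.
E[X + Z | X > Z] = (7/2) / (1/2) = 7.

7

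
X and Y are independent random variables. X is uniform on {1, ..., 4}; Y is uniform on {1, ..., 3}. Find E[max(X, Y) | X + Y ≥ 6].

P(X + Y ≥ 6) = 1/4.
Summing max(X,Y)·P(x,y) over outcomes with X + Y ≥ 6 gives 11/12.
E[max(X, Y) | X + Y ≥ 6] = (11/12) / (1/4) = 11/3.

11/3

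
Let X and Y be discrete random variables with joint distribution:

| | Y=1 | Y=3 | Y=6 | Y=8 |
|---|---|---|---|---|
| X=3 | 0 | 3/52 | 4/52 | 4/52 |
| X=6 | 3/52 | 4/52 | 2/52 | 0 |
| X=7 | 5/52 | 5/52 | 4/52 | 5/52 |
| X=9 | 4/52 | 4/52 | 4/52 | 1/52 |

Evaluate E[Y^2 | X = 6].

P(X = 6) = 9/52.
Σ Y^2·P over the event = 1·(3/52) + 9·(4/52) + 36·(2/52) = 111/52.
E[Y^2 | X = 6] = (111/52) / (9/52) = 37/3.

37/3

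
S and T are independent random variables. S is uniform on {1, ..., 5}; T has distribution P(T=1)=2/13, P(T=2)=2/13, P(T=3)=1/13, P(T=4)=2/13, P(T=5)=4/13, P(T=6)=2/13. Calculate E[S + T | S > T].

35/6

P(S > T) = 18/65.
Summing (S+T)·P(x,y) over outcomes with S > T gives 21/13.
E[S + T | S > T] = (21/13) / (18/65) = 35/6.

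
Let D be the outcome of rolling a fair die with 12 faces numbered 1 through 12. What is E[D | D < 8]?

Given D < 8, D is equally likely to be any of {1, 2, 3, 4, 5, 6, 7}.
E[D | D < 8] = (1 + 2 + 3 + 4 + 5 + 6 + 7) / 7 = 4.

4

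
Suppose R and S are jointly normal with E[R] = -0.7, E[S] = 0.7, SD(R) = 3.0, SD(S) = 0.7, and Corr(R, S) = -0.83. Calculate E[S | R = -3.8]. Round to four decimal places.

E[S | R=x] = μ_S + ρ(σ_S/σ_R)(x − μ_R) for jointly normal variables.
E[S | R=-3.8] = 0.7 + (-0.83)·(0.7/3.0)·(-3.8 − (-0.7)) = 0.7 + (-0.19367)·(-3.1) = 1.3004.

1.3004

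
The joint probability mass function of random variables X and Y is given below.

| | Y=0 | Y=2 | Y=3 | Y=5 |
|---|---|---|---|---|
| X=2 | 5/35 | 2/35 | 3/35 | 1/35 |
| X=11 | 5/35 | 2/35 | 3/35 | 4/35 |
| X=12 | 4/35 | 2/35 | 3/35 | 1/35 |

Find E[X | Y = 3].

P(Y = 3) = 9/35.
Σ X·P over the event = 2·(3/35) + 11·(3/35) + 12·(3/35) = 15/7.
E[X | Y = 3] = (15/7) / (9/35) = 25/3.

25/3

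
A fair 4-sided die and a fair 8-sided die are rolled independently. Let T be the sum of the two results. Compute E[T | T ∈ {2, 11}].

8

P(T ∈ {2, 11}) = 3/32.
Σ over the event: 2·1/32 + 11·1/16 = 3/4.
E[T | T ∈ {2, 11}] = (3/4) / (3/32) = 8.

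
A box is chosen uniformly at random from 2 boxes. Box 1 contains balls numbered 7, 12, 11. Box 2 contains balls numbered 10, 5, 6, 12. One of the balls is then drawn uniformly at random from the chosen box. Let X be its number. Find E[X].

E[X | box 1] = (7+12+11)/3 = 10.
E[X | box 2] = (10+5+6+12)/4 = 33/4.
E[X] = (1/2)·(10) + (1/2)·(33/4) = 73/8.

73/8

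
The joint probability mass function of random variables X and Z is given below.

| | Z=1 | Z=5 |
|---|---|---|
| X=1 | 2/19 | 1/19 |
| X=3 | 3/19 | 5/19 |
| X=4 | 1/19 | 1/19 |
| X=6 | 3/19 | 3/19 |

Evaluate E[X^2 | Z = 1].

17

P(Z = 1) = 9/19.
Σ X^2·P over the event = 1·(2/19) + 9·(3/19) + 16·(1/19) + 36·(3/19) = 153/19.
E[X^2 | Z = 1] = (153/19) / (9/19) = 17.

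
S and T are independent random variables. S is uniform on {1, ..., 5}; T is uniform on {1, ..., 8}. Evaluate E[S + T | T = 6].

P(T = 6) = 1/8.
Summing (S+T)·P(x,y) over outcomes with T = 6 gives 9/8.
E[S + T | T = 6] = (9/8) / (1/8) = 9.

9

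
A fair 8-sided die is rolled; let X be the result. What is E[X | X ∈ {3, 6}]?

9/2

P(X ∈ {3, 6}) = 1/4.
Σ over the event: 3·1/8 + 6·1/8 = 9/8.
E[X | X ∈ {3, 6}] = (9/8) / (1/4) = 9/2.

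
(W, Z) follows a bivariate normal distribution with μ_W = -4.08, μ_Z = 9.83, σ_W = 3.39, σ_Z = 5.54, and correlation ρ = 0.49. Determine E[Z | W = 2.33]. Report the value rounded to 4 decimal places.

14.9629

E[Z | W=x] = μ_Z + ρ(σ_Z/σ_W)(x − μ_W) for jointly normal variables.
E[Z | W=2.33] = 9.83 + (0.49)·(5.54/3.39)·(2.33 − (-4.08)) = 9.83 + (0.80077)·(6.41) = 14.9629.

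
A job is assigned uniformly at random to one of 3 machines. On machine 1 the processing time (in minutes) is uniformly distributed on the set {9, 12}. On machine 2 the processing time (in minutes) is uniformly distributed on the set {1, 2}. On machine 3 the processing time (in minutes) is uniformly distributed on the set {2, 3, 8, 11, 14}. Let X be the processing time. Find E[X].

E[X | machine 1] = (9+12)/2 = 21/2.
E[X | machine 2] = (1+2)/2 = 3/2.
E[X | machine 3] = (2+3+8+11+14)/5 = 38/5.
E[X] = (1/3)·(21/2) + (1/3)·(3/2) + (1/3)·(38/5) = 98/15.

98/15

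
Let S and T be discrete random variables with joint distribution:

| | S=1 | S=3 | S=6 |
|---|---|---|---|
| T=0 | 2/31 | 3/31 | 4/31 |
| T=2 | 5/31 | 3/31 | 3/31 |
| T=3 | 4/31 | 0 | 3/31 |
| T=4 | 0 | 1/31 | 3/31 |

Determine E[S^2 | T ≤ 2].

313/20

P(T ≤ 2) = 20/31.
Σ S^2·P over the event = 1·(2/31) + 1·(5/31) + 9·(3/31) + 9·(3/31) + 36·(4/31) + 36·(3/31) = 313/31.
E[S^2 | T ≤ 2] = (313/31) / (20/31) = 313/20.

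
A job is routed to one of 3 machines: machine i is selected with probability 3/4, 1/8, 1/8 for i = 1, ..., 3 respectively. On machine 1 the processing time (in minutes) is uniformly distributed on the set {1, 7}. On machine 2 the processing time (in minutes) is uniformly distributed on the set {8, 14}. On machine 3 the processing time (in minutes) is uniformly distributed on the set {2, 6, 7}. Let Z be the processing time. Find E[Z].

E[Z | machine 1] = (1+7)/2 = 4.
E[Z | machine 2] = (8+14)/2 = 11.
E[Z | machine 3] = (2+6+7)/3 = 5.
By the law of total expectation,
E[Z] = (3/4)·(4) + (1/8)·(11) + (1/8)·(5) = 5.

5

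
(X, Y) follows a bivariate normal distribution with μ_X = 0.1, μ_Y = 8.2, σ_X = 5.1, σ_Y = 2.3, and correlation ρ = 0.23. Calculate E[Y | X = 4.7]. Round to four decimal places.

E[Y | X=x] = μ_Y + ρ(σ_Y/σ_X)(x − μ_X) for jointly normal variables.
E[Y | X=4.7] = 8.2 + (0.23)·(2.3/5.1)·(4.7 − (0.1)) = 8.2 + (0.103725)·(4.6) = 8.6771.

8.6771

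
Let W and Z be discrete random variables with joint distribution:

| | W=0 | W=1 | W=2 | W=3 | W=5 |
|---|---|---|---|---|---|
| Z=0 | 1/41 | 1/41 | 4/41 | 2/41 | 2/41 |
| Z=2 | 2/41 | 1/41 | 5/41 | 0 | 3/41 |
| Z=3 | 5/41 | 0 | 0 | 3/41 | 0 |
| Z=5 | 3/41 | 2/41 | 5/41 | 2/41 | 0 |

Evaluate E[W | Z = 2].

26/11

P(Z = 2) = 11/41.
Σ W·P over the event = 0·(2/41) + 1·(1/41) + 2·(5/41) + 5·(3/41) = 26/41.
E[W | Z = 2] = (26/41) / (11/41) = 26/11.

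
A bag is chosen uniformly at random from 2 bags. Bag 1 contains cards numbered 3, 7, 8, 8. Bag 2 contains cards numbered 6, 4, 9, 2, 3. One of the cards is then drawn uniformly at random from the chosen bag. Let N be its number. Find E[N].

113/20

E[N | bag 1] = (3+7+8+8)/4 = 13/2.
E[N | bag 2] = (6+4+9+2+3)/5 = 24/5.
By the law of total expectation,
E[N] = (1/2)·(13/2) + (1/2)·(24/5) = 113/20.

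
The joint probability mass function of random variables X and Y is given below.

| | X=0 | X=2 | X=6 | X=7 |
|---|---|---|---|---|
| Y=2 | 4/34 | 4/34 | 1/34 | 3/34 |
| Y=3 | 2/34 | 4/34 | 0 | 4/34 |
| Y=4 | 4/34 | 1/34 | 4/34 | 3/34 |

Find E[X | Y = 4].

P(Y = 4) = 6/17.
Σ X·P over the event = 0·(4/34) + 2·(1/34) + 6·(4/34) + 7·(3/34) = 47/34.
E[X | Y = 4] = (47/34) / (6/17) = 47/12.

47/12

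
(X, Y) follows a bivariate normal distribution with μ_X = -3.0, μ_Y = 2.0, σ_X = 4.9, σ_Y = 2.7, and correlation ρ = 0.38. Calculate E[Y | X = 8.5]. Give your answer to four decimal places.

The regression of Y on X has slope ρ·σ_Y/σ_X and passes through (μ_X, μ_Y).
E[Y | X=8.5] = 2.0 + (0.38)·(2.7/4.9)·(8.5 − (-3.0)) = 2.0 + (0.20939)·(11.5) = 4.4080.

4.4080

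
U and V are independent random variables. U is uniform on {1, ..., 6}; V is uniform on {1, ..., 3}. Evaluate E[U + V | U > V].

25/4

P(U > V) = 2/3.
Summing (U+V)·P(x,y) over outcomes with U > V gives 25/6.
E[U + V | U > V] = (25/6) / (2/3) = 25/4.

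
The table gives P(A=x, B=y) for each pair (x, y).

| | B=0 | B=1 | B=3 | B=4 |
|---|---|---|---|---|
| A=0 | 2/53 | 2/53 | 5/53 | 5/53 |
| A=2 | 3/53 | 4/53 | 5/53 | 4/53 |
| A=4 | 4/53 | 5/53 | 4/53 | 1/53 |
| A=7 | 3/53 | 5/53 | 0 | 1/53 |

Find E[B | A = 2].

P(A = 2) = 16/53.
Σ B·P over the event = 0·(3/53) + 1·(4/53) + 3·(5/53) + 4·(4/53) = 35/53.
E[B | A = 2] = (35/53) / (16/53) = 35/16.

35/16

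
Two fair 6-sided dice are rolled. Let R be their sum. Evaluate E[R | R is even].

7

P(R is even) = 1/2.
Σ over the event: 2·1/36 + 4·1/12 + 6·5/36 + 8·5/36 + 10·1/12 + 12·1/36 = 7/2.
E[R | R is even] = (7/2) / (1/2) = 7.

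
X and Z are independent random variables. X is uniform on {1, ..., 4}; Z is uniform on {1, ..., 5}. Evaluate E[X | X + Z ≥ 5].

20/7

P(X + Z ≥ 5) = 7/10.
Summing X·P(x,y) over outcomes with X + Z ≥ 5 gives 2.
E[X | X + Z ≥ 5] = (2) / (7/10) = 20/7.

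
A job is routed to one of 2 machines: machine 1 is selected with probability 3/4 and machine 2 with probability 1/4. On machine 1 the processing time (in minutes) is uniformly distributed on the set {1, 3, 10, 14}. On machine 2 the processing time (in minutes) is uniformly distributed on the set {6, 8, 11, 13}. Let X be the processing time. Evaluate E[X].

E[X | machine 1] = (1+3+10+14)/4 = 7.
E[X | machine 2] = (6+8+11+13)/4 = 19/2.
By the law of total expectation,
E[X] = (3/4)·(7) + (1/4)·(19/2) = 61/8.

61/8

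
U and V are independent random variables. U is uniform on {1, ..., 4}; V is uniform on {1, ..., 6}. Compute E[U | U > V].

10/3

P(U > V) = 1/4.
Summing U·P(x,y) over outcomes with U > V gives 5/6.
E[U | U > V] = (5/6) / (1/4) = 10/3.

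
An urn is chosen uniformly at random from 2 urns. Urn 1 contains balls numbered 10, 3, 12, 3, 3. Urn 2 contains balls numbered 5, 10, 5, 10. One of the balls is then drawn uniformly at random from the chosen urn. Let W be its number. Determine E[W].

137/20

E[W | urn 1] = (10+3+12+3+3)/5 = 31/5.
E[W | urn 2] = (5+10+5+10)/4 = 15/2.
E[W] = (1/2)·(31/5) + (1/2)·(15/2) = 137/20.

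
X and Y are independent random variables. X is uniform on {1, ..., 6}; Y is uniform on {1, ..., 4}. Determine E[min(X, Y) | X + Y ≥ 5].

43/18

P(X + Y ≥ 5) = 3/4.
Summing min(X,Y)·P(x,y) over outcomes with X + Y ≥ 5 gives 43/24.
E[min(X, Y) | X + Y ≥ 5] = (43/24) / (3/4) = 43/18.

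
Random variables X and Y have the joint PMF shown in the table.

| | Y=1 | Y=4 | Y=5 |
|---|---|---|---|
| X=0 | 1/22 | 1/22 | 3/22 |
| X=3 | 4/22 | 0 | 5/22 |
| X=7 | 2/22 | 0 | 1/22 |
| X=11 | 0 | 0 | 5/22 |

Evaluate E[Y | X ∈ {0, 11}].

9/2

P(X ∈ {0, 11}) = 5/11.
Σ Y·P over the event = 1·(1/22) + 4·(1/22) + 5·(3/22) + 5·(5/22) = 45/22.
E[Y | X ∈ {0, 11}] = (45/22) / (5/11) = 9/2.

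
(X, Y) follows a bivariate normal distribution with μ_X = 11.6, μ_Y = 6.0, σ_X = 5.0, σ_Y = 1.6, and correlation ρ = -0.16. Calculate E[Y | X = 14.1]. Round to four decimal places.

5.8720

E[Y | X=x] = μ_Y + ρ(σ_Y/σ_X)(x − μ_X) for jointly normal variables.
E[Y | X=14.1] = 6.0 + (-0.16)·(1.6/5.0)·(14.1 − (11.6)) = 6.0 + (-0.0512)·(2.5) = 5.8720.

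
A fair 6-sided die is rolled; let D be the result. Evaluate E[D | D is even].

4

Given D is even, D is equally likely to be any of {2, 4, 6}.
E[D | D is even] = (2 + 4 + 6) / 3 = 4.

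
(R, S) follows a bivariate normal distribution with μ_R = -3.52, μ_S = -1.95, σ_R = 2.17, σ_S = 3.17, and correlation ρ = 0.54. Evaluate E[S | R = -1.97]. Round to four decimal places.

-0.7273

E[S | R=x] = μ_S + ρ(σ_S/σ_R)(x − μ_R) for jointly normal variables.
E[S | R=-1.97] = -1.95 + (0.54)·(3.17/2.17)·(-1.97 − (-3.52)) = -1.95 + (0.78885)·(1.55) = -0.7273.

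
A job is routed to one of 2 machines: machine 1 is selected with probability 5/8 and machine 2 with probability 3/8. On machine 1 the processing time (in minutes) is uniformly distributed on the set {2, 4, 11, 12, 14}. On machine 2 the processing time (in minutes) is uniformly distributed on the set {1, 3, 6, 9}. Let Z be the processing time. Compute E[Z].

E[Z | machine 1] = (2+4+11+12+14)/5 = 43/5.
E[Z | machine 2] = (1+3+6+9)/4 = 19/4.
By the law of total expectation,
E[Z] = (5/8)·(43/5) + (3/8)·(19/4) = 229/32.

229/32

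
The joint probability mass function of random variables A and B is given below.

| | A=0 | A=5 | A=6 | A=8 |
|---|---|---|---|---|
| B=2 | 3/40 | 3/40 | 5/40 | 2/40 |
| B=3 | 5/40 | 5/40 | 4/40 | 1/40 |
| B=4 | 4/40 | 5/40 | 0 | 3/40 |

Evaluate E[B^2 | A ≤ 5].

P(A ≤ 5) = 5/8.
Σ B^2·P over the event = 4·(3/40) + 9·(5/40) + 16·(4/40) + 4·(3/40) + 9·(5/40) + 16·(5/40) = 129/20.
E[B^2 | A ≤ 5] = (129/20) / (5/8) = 258/25.

258/25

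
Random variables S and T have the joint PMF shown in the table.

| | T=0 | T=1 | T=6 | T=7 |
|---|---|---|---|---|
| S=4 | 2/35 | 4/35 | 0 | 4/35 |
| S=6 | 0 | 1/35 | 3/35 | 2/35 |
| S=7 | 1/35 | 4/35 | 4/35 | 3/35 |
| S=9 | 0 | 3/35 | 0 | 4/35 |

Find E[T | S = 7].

P(S = 7) = 12/35.
Σ T·P over the event = 0·(1/35) + 1·(4/35) + 6·(4/35) + 7·(3/35) = 7/5.
E[T | S = 7] = (7/5) / (12/35) = 49/12.

49/12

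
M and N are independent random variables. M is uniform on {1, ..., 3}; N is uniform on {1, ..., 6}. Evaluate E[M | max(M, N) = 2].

P(max(M, N) = 2) = 1/6.
Summing M·P(x,y) over outcomes with max(M, N) = 2 gives 5/18.
E[M | max(M, N) = 2] = (5/18) / (1/6) = 5/3.

5/3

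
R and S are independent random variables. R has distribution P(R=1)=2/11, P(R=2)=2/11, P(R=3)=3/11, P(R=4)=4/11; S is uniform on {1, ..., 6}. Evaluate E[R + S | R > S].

P(R > S) = 10/33.
Summing (R+S)·P(x,y) over outcomes with R > S gives 35/22.
E[R + S | R > S] = (35/22) / (10/33) = 21/4.

21/4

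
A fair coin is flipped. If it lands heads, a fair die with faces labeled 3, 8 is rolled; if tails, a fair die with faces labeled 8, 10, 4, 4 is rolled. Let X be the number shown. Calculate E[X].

6

E[X | heads] = (3+8)/2 = 11/2.
E[X | tails] = (8+10+4+4)/4 = 13/2.
By the law of total expectation,
E[X] = (1/2)·(11/2) + (1/2)·(13/2) = 6.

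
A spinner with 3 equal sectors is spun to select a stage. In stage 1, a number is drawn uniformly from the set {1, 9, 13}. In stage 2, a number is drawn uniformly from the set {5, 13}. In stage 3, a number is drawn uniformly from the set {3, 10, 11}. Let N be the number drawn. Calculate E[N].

74/9

E[N | stage 1] = (1+9+13)/3 = 23/3.
E[N | stage 2] = (5+13)/2 = 9.
E[N | stage 3] = (3+10+11)/3 = 8.
By the law of total expectation,
E[N] = (1/3)·(23/3) + (1/3)·(9) + (1/3)·(8) = 74/9.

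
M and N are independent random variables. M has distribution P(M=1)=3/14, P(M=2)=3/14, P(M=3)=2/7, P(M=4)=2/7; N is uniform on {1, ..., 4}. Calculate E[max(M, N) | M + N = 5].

P(M + N = 5) = 1/4.
Summing max(M,N)·P(x,y) over outcomes with M + N = 5 gives 7/8.
E[max(M, N) | M + N = 5] = (7/8) / (1/4) = 7/2.

7/2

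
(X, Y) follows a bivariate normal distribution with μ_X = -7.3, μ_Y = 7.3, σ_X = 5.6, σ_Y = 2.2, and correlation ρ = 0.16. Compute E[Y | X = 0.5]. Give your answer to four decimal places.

7.7903

E[Y | X=x] = μ_Y + ρ(σ_Y/σ_X)(x − μ_X) for jointly normal variables.
E[Y | X=0.5] = 7.3 + (0.16)·(2.2/5.6)·(0.5 − (-7.3)) = 7.3 + (0.062857)·(7.8) = 7.7903.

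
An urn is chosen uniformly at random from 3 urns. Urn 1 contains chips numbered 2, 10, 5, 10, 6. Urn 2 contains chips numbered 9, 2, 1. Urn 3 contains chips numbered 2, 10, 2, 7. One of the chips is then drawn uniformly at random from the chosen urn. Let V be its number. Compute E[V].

317/60

E[V | urn 1] = (2+10+5+10+6)/5 = 33/5.
E[V | urn 2] = (9+2+1)/3 = 4.
E[V | urn 3] = (2+10+2+7)/4 = 21/4.
By the law of total expectation,
E[V] = (1/3)·(33/5) + (1/3)·(4) + (1/3)·(21/4) = 317/60.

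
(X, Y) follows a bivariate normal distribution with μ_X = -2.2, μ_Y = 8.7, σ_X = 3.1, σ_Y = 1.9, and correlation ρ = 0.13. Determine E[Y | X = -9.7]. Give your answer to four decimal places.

8.1024

E[Y | X=x] = μ_Y + ρ(σ_Y/σ_X)(x − μ_X) for jointly normal variables.
E[Y | X=-9.7] = 8.7 + (0.13)·(1.9/3.1)·(-9.7 − (-2.2)) = 8.7 + (0.079677)·(-7.5) = 8.1024.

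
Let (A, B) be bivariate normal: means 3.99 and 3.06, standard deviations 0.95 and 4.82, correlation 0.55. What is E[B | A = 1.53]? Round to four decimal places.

The regression of B on A has slope ρ·σ_B/σ_A and passes through (μ_A, μ_B).
E[B | A=1.53] = 3.06 + (0.55)·(4.82/0.95)·(1.53 − (3.99)) = 3.06 + (2.79053)·(-2.46) = -3.8047.

-3.8047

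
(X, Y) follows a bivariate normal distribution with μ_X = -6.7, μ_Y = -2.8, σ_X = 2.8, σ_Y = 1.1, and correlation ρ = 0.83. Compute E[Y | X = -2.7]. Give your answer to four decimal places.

-1.4957

E[Y | X=x] = μ_Y + ρ(σ_Y/σ_X)(x − μ_X) for jointly normal variables.
E[Y | X=-2.7] = -2.8 + (0.83)·(1.1/2.8)·(-2.7 − (-6.7)) = -2.8 + (0.32607)·(4) = -1.4957.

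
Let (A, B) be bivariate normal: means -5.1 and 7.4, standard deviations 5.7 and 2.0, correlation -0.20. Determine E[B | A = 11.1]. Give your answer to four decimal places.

The regression of B on A has slope ρ·σ_B/σ_A and passes through (μ_A, μ_B).
E[B | A=11.1] = 7.4 + (-0.20)·(2.0/5.7)·(11.1 − (-5.1)) = 7.4 + (-0.070175)·(16.2) = 6.2632.

6.2632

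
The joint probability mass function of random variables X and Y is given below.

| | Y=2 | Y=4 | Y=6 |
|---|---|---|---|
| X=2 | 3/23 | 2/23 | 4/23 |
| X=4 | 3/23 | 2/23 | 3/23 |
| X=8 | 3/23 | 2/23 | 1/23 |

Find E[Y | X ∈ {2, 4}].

70/17

P(X ∈ {2, 4}) = 17/23.
Σ Y·P over the event = 2·(3/23) + 4·(2/23) + 6·(4/23) + 2·(3/23) + 4·(2/23) + 6·(3/23) = 70/23.
E[Y | X ∈ {2, 4}] = (70/23) / (17/23) = 70/17.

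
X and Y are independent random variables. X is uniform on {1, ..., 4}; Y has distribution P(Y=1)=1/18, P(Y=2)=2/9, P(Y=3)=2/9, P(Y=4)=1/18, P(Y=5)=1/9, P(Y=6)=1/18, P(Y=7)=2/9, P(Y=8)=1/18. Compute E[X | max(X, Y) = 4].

46/13

P(max(X, Y) = 4) = 13/72.
Summing X·P(x,y) over outcomes with max(X, Y) = 4 gives 23/36.
E[X | max(X, Y) = 4] = (23/36) / (13/72) = 46/13.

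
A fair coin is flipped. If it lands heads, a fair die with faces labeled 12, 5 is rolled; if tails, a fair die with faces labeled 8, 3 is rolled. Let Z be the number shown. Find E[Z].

7

E[Z | heads] = (12+5)/2 = 17/2.
E[Z | tails] = (8+3)/2 = 11/2.
E[Z] = (1/2)·(17/2) + (1/2)·(11/2) = 7.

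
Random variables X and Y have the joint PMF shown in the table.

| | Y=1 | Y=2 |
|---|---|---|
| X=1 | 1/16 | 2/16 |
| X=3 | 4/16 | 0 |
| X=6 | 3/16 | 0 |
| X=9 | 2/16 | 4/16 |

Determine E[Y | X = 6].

P(X = 6) = 3/16.
Σ Y·P over the event = 1·(3/16) = 3/16.
E[Y | X = 6] = (3/16) / (3/16) = 1.

1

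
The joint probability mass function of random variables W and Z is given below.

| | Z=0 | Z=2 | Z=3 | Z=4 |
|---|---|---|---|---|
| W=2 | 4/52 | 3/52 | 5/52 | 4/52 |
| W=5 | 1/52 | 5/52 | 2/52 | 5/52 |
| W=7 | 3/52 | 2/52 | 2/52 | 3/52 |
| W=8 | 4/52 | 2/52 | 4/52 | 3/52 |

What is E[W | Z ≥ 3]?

P(Z ≥ 3) = 7/13.
Σ W·P over the event = 2·(5/52) + 2·(4/52) + 5·(2/52) + 5·(5/52) + 7·(2/52) + 7·(3/52) + 8·(4/52) + 8·(3/52) = 36/13.
E[W | Z ≥ 3] = (36/13) / (7/13) = 36/7.

36/7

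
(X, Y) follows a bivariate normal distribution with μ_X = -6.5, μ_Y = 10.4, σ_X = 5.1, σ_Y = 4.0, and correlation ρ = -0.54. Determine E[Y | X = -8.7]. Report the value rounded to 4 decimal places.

For a bivariate normal, E[Y | X=x] = μ_Y + ρ·(σ_Y/σ_X)·(x − μ_X).
E[Y | X=-8.7] = 10.4 + (-0.54)·(4.0/5.1)·(-8.7 − (-6.5)) = 10.4 + (-0.42353)·(-2.2) = 11.3318.

11.3318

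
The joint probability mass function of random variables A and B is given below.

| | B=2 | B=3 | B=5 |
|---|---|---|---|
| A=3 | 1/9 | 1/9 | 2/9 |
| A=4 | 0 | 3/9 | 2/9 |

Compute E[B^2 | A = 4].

77/5

P(A = 4) = 5/9.
Σ B^2·P over the event = 9·(3/9) + 25·(2/9) = 77/9.
E[B^2 | A = 4] = (77/9) / (5/9) = 77/5.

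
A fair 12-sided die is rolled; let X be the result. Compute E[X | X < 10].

Given X < 10, X is equally likely to be any of {1, 2, 3, 4, 5, 6, 7, 8, 9}.
E[X | X < 10] = (1 + 2 + 3 + 4 + 5 + 6 + 7 + 8 + 9) / 9 = 5.

5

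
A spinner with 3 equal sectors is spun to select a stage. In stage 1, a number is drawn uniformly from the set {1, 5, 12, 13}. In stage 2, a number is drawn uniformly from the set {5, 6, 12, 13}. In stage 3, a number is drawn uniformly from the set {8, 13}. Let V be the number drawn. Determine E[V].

E[V | stage 1] = (1+5+12+13)/4 = 31/4.
E[V | stage 2] = (5+6+12+13)/4 = 9.
E[V | stage 3] = (8+13)/2 = 21/2.
E[V] = (1/3)·(31/4) + (1/3)·(9) + (1/3)·(21/2) = 109/12.

109/12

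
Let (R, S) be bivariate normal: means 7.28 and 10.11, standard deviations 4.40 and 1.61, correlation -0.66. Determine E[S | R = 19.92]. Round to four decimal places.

The regression of S on R has slope ρ·σ_S/σ_R and passes through (μ_R, μ_S).
E[S | R=19.92] = 10.11 + (-0.66)·(1.61/4.40)·(19.92 − (7.28)) = 10.11 + (-0.2415)·(12.64) = 7.0574.

7.0574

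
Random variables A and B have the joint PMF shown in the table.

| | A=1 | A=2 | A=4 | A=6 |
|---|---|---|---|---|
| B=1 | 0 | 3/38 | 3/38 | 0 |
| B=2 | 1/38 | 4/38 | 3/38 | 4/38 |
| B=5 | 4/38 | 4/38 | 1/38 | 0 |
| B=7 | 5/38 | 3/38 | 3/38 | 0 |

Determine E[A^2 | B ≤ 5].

P(B ≤ 5) = 27/38.
Summing A^2·P(A=x,B=y) over the conditioning event gives 305/38.
E[A^2 | B ≤ 5] = (305/38) / (27/38) = 305/27.

305/27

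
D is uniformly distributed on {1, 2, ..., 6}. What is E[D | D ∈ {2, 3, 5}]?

P(D ∈ {2, 3, 5}) = 1/2.
Σ over the event: 2·1/6 + 3·1/6 + 5·1/6 = 5/3.
E[D | D ∈ {2, 3, 5}] = (5/3) / (1/2) = 10/3.

10/3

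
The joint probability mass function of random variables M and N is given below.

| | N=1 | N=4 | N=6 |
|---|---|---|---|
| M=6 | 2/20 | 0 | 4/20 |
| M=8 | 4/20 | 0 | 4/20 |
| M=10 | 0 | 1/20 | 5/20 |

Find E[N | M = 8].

7/2

P(M = 8) = 2/5.
Summing N·P(M=x,N=y) over the conditioning event gives 7/5.
E[N | M = 8] = (7/5) / (2/5) = 7/2.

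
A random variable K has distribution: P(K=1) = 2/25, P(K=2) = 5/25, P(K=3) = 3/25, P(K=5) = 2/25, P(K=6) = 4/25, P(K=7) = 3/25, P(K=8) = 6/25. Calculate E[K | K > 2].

56/9

P(K > 2) = 18/25.
Σ over the event: 3·3/25 + 5·2/25 + 6·4/25 + 7·3/25 + 8·6/25 = 112/25.
E[K | K > 2] = (112/25) / (18/25) = 56/9.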